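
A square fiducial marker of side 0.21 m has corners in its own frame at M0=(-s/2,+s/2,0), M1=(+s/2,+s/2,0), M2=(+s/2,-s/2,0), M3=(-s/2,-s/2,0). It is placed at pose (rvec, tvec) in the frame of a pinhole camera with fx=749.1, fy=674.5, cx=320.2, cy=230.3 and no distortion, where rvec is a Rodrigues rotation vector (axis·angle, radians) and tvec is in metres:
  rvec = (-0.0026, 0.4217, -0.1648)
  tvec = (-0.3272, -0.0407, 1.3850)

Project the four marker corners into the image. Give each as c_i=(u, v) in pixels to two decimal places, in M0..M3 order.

c0=(107.16, 268.04) c1=(199.24, 253.54) c2=(181.39, 149.59) c3=(90.87, 170.22)

Intrinsics K: fx=749.1, fy=674.5, cx=320.2, cy=230.3
Marker side s = 0.21 m; corners in marker frame (Z=0):
  M0 = (-0.1050, +0.1050, 0)
  M1 = (+0.1050, +0.1050, 0)
  M2 = (+0.1050, -0.1050, 0)
  M3 = (-0.1050, -0.1050, 0)
rvec = (-0.0026, 0.4217, -0.1648), |rvec| = θ = 0.45277 rad = 25.942°
Rodrigues: sinθ=0.43745, 1−cosθ=0.10076; R = I + sinθ·[k]× + (1−cosθ)·[k]×²:
    [+0.89924 +0.15869 +0.40765]
    [-0.15977 +0.98665 -0.03165]
    [-0.40723 -0.03667 +0.91259]
t = (-0.3272, -0.0407, 1.3850) m
M0: Pc = R·M0+t = (-0.40496, +0.07967, +1.42391); u = 749.1·(-0.40496)/1.42391 + 320.2 = 107.1566, v = 674.5·(+0.07967)/1.42391 + 230.3 = 268.0410
M1: Pc = R·M1+t = (-0.21612, +0.04612, +1.33839); u = 749.1·(-0.21612)/1.33839 + 320.2 = 199.2388, v = 674.5·(+0.04612)/1.33839 + 230.3 = 253.5441
M2: Pc = R·M2+t = (-0.24944, -0.16107, +1.34609); u = 749.1·(-0.24944)/1.34609 + 320.2 = 181.3857, v = 674.5·(-0.16107)/1.34609 + 230.3 = 149.5893
M3: Pc = R·M3+t = (-0.43828, -0.12752, +1.43161); u = 749.1·(-0.43828)/1.43161 + 320.2 = 90.8653, v = 674.5·(-0.12752)/1.43161 + 230.3 = 170.2180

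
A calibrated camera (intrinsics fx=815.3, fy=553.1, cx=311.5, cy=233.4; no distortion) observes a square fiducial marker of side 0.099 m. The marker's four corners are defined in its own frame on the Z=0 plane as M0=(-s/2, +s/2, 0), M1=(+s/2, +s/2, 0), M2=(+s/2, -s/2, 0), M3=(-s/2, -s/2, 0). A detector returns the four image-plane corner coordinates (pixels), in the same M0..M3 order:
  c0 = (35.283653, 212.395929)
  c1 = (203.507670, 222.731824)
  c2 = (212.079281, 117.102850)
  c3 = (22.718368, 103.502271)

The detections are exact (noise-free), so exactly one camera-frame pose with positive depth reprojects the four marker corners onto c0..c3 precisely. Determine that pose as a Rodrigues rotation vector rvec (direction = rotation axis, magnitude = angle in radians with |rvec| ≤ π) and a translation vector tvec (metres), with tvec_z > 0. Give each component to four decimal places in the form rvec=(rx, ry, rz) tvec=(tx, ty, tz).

Intrinsics K: fx=815.3, fy=553.1, cx=311.5, cy=233.4
Marker side s = 0.099 m; corners in marker frame (Z=0):
  M0 = (-0.0495, +0.0495, 0)
  M1 = (+0.0495, +0.0495, 0)
  M2 = (+0.0495, -0.0495, 0)
  M3 = (-0.0495, -0.0495, 0)
Detected image corners:
  c0 = (35.283653, 212.395929) px
  c1 = (203.507670, 222.731824) px
  c2 = (212.079281, 117.102850) px
  c3 = (22.718368, 103.502271) px
Planar DLT: solve 8×8 A·h = b for H (H[2,2]=1):
  H  [+1820.33507 +160.40117 +119.22798]
  H  [+148.51087 +1278.74586 +167.14983]
  H  [+0.17442 +1.19220 +1.00000]
B = K⁻¹H; ‖b₁‖=2.181813, ‖b₂‖=2.181813; λ = 2/(‖b₁‖+‖b₂‖) = 0.458334, sign → tz>0 ⇒ λ=+0.458334
r₁ = λ·B[:,0] = (+0.99279,+0.08933,+0.07994); r₂ = λ·B[:,1] = (-0.11860,+0.82907,+0.54642)
r₃ = r₁×r₂ = (-0.01746,-0.55197,+0.83368); SVD([r₁ r₂ r₃]) → R = UVᵀ:
  R  [+0.99279 -0.11860 -0.01746]
  R  [+0.08933 +0.82907 -0.55197]
  R  [+0.07994 +0.54642 +0.83368]
t = (-0.10809, -0.05490, +0.45833) m
tr R = 2.655541; θ = arccos((tr R − 1)/2) = 0.595674 rad = 34.130°
axis k = ((R−Rᵀ)₃₂, (R−Rᵀ)₁₃, (R−Rᵀ)₂₁) / (2 sinθ) = (+0.978841, -0.086803, +0.185300)
rvec = θ·k = (+0.583070, -0.051706, +0.110378)

rvec=(0.5831, -0.0517, 0.1104) tvec=(-0.1081, -0.0549, 0.4583)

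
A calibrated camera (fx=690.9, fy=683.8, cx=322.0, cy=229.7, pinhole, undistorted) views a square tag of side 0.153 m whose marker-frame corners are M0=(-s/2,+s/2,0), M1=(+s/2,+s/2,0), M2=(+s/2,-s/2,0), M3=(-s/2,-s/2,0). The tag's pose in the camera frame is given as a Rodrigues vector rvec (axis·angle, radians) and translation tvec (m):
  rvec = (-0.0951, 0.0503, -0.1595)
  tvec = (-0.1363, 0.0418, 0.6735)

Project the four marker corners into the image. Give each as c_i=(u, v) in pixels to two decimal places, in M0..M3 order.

c0=(115.74, 361.81) c1=(271.00, 337.71) c2=(247.78, 183.60) c3=(96.16, 208.64)

Intrinsics K: fx=690.9, fy=683.8, cx=322.0, cy=229.7
Marker side s = 0.153 m; corners in marker frame (Z=0):
  M0 = (-0.0765, +0.0765, 0)
  M1 = (+0.0765, +0.0765, 0)
  M2 = (+0.0765, -0.0765, 0)
  M3 = (-0.0765, -0.0765, 0)
rvec = (-0.0951, 0.0503, -0.1595), |rvec| = θ = 0.19239 rad = 11.023°
Rodrigues: sinθ=0.19121, 1−cosθ=0.01845; R = I + sinθ·[k]× + (1−cosθ)·[k]×²:
    [+0.98606 +0.15613 +0.05755]
    [-0.16090 +0.98281 +0.09052]
    [-0.04243 -0.09851 +0.99423]
t = (-0.1363, 0.0418, 0.6735) m
M0: Pc = R·M0+t = (-0.19979, +0.12929, +0.66921); u = 690.9·(-0.19979)/0.66921 + 322.0 = 115.7352, v = 683.8·(+0.12929)/0.66921 + 229.7 = 361.8130
M1: Pc = R·M1+t = (-0.04892, +0.10468, +0.66272); u = 690.9·(-0.04892)/0.66272 + 322.0 = 270.9972, v = 683.8·(+0.10468)/0.66272 + 229.7 = 337.7059
M2: Pc = R·M2+t = (-0.07281, -0.04569, +0.67779); u = 690.9·(-0.07281)/0.67779 + 322.0 = 247.7809, v = 683.8·(-0.04569)/0.67779 + 229.7 = 183.6008
M3: Pc = R·M3+t = (-0.22368, -0.02108, +0.68428); u = 690.9·(-0.22368)/0.68428 + 322.0 = 96.1591, v = 683.8·(-0.02108)/0.68428 + 229.7 = 208.6388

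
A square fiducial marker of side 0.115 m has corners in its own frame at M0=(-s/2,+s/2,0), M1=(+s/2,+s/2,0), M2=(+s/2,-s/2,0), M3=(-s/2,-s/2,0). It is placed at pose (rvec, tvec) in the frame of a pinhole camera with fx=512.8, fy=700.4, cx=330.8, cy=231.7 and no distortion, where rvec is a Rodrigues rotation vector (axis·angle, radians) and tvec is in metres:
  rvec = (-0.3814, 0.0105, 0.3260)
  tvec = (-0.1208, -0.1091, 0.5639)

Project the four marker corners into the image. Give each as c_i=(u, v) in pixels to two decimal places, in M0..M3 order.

Intrinsics K: fx=512.8, fy=700.4, cx=330.8, cy=231.7
Marker side s = 0.115 m; corners in marker frame (Z=0):
  M0 = (-0.0575, +0.0575, 0)
  M1 = (+0.0575, +0.0575, 0)
  M2 = (+0.0575, -0.0575, 0)
  M3 = (-0.0575, -0.0575, 0)
rvec = (-0.3814, 0.0105, 0.3260), |rvec| = θ = 0.50185 rad = 28.754°
Rodrigues: sinθ=0.48105, 1−cosθ=0.12331; R = I + sinθ·[k]× + (1−cosθ)·[k]×²:
    [+0.94791 -0.31445 -0.05081]
    [+0.31053 +0.87675 +0.36727]
    [-0.07094 -0.36392 +0.92873]
t = (-0.1208, -0.1091, 0.5639) m
M0: Pc = R·M0+t = (-0.19339, -0.07654, +0.54705); u = 512.8·(-0.19339)/0.54705 + 330.8 = 149.5231, v = 700.4·(-0.07654)/0.54705 + 231.7 = 133.7020
M1: Pc = R·M1+t = (-0.08438, -0.04083, +0.53890); u = 512.8·(-0.08438)/0.53890 + 330.8 = 250.5102, v = 700.4·(-0.04083)/0.53890 + 231.7 = 178.6313
M2: Pc = R·M2+t = (-0.04821, -0.14166, +0.58075); u = 512.8·(-0.04821)/0.58075 + 330.8 = 288.2268, v = 700.4·(-0.14166)/0.58075 + 231.7 = 60.8558
M3: Pc = R·M3+t = (-0.15722, -0.17737, +0.58890); u = 512.8·(-0.15722)/0.58890 + 330.8 = 193.8938, v = 700.4·(-0.17737)/0.58890 + 231.7 = 20.7509

c0=(149.52, 133.70) c1=(250.51, 178.63) c2=(288.23, 60.86) c3=(193.89, 20.75)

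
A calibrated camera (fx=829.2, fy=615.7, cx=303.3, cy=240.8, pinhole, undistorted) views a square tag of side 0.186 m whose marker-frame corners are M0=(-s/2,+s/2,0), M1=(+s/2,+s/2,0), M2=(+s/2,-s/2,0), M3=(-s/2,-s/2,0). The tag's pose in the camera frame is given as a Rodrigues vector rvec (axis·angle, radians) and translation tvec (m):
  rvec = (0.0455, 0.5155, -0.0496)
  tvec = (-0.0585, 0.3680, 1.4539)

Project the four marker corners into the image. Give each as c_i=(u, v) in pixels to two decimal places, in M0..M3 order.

Intrinsics K: fx=829.2, fy=615.7, cx=303.3, cy=240.8
Marker side s = 0.186 m; corners in marker frame (Z=0):
  M0 = (-0.0930, +0.0930, 0)
  M1 = (+0.0930, +0.0930, 0)
  M2 = (+0.0930, -0.0930, 0)
  M3 = (-0.0930, -0.0930, 0)
rvec = (0.0455, 0.5155, -0.0496), |rvec| = θ = 0.51988 rad = 29.787°
Rodrigues: sinθ=0.49677, 1−cosθ=0.13212; R = I + sinθ·[k]× + (1−cosθ)·[k]×²:
    [+0.86889 +0.05886 +0.49149]
    [-0.03593 +0.99779 -0.05598]
    [-0.49369 +0.03098 +0.86908]
t = (-0.0585, 0.3680, 1.4539) m
M0: Pc = R·M0+t = (-0.13383, +0.46414, +1.50269); u = 829.2·(-0.13383)/1.50269 + 303.3 = 229.4498, v = 615.7·(+0.46414)/1.50269 + 240.8 = 430.9705
M1: Pc = R·M1+t = (+0.02778, +0.45745, +1.41087); u = 829.2·(+0.02778)/1.41087 + 303.3 = 319.6277, v = 615.7·(+0.45745)/1.41087 + 240.8 = 440.4315
M2: Pc = R·M2+t = (+0.01683, +0.27186, +1.40511); u = 829.2·(+0.01683)/1.40511 + 303.3 = 313.2337, v = 615.7·(+0.27186)/1.40511 + 240.8 = 359.9277
M3: Pc = R·M3+t = (-0.14478, +0.27855, +1.49693); u = 829.2·(-0.14478)/1.49693 + 303.3 = 223.1010, v = 615.7·(+0.27855)/1.49693 + 240.8 = 355.3687

c0=(229.45, 430.97) c1=(319.63, 440.43) c2=(313.23, 359.93) c3=(223.10, 355.37)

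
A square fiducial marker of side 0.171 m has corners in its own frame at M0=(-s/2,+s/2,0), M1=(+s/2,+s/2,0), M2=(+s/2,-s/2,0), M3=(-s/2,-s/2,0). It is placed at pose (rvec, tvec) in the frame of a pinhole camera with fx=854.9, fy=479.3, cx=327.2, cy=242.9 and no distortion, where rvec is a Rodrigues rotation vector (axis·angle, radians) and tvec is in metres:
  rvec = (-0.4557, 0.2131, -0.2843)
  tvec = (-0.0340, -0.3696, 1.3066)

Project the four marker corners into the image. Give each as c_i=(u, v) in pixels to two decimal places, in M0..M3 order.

c0=(263.50, 142.07) c1=(371.59, 119.54) c2=(344.70, 74.00) c3=(243.34, 96.02)

Intrinsics K: fx=854.9, fy=479.3, cx=327.2, cy=242.9
Marker side s = 0.171 m; corners in marker frame (Z=0):
  M0 = (-0.0855, +0.0855, 0)
  M1 = (+0.0855, +0.0855, 0)
  M2 = (+0.0855, -0.0855, 0)
  M3 = (-0.0855, -0.0855, 0)
rvec = (-0.4557, 0.2131, -0.2843), |rvec| = θ = 0.57784 rad = 33.108°
Rodrigues: sinθ=0.54622, 1−cosθ=0.16236; R = I + sinθ·[k]× + (1−cosθ)·[k]×²:
    [+0.93862 +0.22152 +0.26443]
    [-0.31596 +0.85972 +0.40130]
    [-0.13844 -0.46022 +0.87694]
t = (-0.0340, -0.3696, 1.3066) m
M0: Pc = R·M0+t = (-0.09531, -0.26908, +1.27909); u = 854.9·(-0.09531)/1.27909 + 327.2 = 263.4968, v = 479.3·(-0.26908)/1.27909 + 242.9 = 142.0707
M1: Pc = R·M1+t = (+0.06519, -0.32311, +1.25541); u = 854.9·(+0.06519)/1.25541 + 327.2 = 371.5938, v = 479.3·(-0.32311)/1.25541 + 242.9 = 119.5418
M2: Pc = R·M2+t = (+0.02731, -0.47012, +1.33411); u = 854.9·(+0.02731)/1.33411 + 327.2 = 344.7014, v = 479.3·(-0.47012)/1.33411 + 242.9 = 74.0019
M3: Pc = R·M3+t = (-0.13319, -0.41609, +1.35779); u = 854.9·(-0.13319)/1.35779 + 327.2 = 243.3386, v = 479.3·(-0.41609)/1.35779 + 242.9 = 96.0190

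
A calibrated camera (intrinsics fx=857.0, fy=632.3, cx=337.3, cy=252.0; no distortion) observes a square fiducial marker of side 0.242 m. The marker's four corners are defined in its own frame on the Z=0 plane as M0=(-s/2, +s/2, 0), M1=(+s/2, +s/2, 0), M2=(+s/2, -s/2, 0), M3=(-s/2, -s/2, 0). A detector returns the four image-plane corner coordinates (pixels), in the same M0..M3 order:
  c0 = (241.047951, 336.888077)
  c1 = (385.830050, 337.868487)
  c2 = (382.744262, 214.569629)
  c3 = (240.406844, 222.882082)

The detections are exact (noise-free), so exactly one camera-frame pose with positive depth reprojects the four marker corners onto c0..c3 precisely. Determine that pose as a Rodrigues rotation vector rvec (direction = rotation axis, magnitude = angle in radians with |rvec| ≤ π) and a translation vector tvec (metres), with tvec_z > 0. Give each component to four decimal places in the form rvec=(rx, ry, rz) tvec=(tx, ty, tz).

rvec=(-0.0811, 0.4361, -0.0322) tvec=(-0.0416, 0.0524, 1.2913)

Intrinsics K: fx=857.0, fy=632.3, cx=337.3, cy=252.0
Marker side s = 0.242 m; corners in marker frame (Z=0):
  M0 = (-0.1210, +0.1210, 0)
  M1 = (+0.1210, +0.1210, 0)
  M2 = (+0.1210, -0.1210, 0)
  M3 = (-0.1210, -0.1210, 0)
Detected image corners:
  c0 = (241.047951, 336.888077) px
  c1 = (385.830050, 337.868487) px
  c2 = (382.744262, 214.569629) px
  c3 = (240.406844, 222.882082) px
Planar DLT: solve 8×8 A·h = b for H (H[2,2]=1):
  H  [+491.40432 -13.16821 +309.67117]
  H  [-105.85853 +471.15218 +277.64952]
  H  [-0.32568 -0.06614 +1.00000]
B = K⁻¹H; ‖b₁‖=0.774404, ‖b₂‖=0.774404; λ = 2/(‖b₁‖+‖b₂‖) = 1.291316, sign → tz>0 ⇒ λ=+1.291316
r₁ = λ·B[:,0] = (+0.90597,-0.04858,-0.42056); r₂ = λ·B[:,1] = (+0.01377,+0.99625,-0.08541)
r₃ = r₁×r₂ = (+0.42313,+0.07158,+0.90324); SVD([r₁ r₂ r₃]) → R = UVᵀ:
  R  [+0.90597 +0.01377 +0.42313]
  R  [-0.04858 +0.99625 +0.07158]
  R  [-0.42056 -0.08541 +0.90324]
t = (-0.04163, +0.05238, +1.29132) m
tr R = 2.805453; θ = arccos((tr R − 1)/2) = 0.444730 rad = 25.481°
axis k = ((R−Rᵀ)₃₂, (R−Rᵀ)₁₃, (R−Rᵀ)₂₁) / (2 sinθ) = (-0.182458, +0.980539, -0.072467)
rvec = θ·k = (-0.081145, +0.436076, -0.032228)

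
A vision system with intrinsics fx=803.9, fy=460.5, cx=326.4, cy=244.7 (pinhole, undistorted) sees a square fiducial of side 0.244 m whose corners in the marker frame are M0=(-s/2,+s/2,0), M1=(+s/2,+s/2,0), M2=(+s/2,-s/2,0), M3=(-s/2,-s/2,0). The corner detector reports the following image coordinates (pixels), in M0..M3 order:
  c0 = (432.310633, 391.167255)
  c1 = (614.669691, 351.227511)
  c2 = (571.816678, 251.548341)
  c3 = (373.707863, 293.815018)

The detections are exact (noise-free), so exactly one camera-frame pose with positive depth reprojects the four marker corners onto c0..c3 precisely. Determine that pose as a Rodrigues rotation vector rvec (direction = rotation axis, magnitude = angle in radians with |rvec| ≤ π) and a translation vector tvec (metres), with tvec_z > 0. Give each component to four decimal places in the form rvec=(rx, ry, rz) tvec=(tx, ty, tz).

Intrinsics K: fx=803.9, fy=460.5, cx=326.4, cy=244.7
Marker side s = 0.244 m; corners in marker frame (Z=0):
  M0 = (-0.1220, +0.1220, 0)
  M1 = (+0.1220, +0.1220, 0)
  M2 = (+0.1220, -0.1220, 0)
  M3 = (-0.1220, -0.1220, 0)
Detected image corners:
  c0 = (432.310633, 391.167255) px
  c1 = (614.669691, 351.227511) px
  c2 = (571.816678, 251.548341) px
  c3 = (373.707863, 293.815018) px
Planar DLT: solve 8×8 A·h = b for H (H[2,2]=1):
  H  [+798.41988 +371.41065 +499.61040]
  H  [-155.29576 +509.55517 +323.81304]
  H  [+0.04028 +0.32857 +1.00000]
B = K⁻¹H; ‖b₁‖=1.041362, ‖b₂‖=1.041362; λ = 2/(‖b₁‖+‖b₂‖) = 0.960280, sign → tz>0 ⇒ λ=+0.960280
r₁ = λ·B[:,0] = (+0.93803,-0.34439,+0.03868); r₂ = λ·B[:,1] = (+0.31555,+0.89492,+0.31552)
r₃ = r₁×r₂ = (-0.14328,-0.28376,+0.94813); SVD([r₁ r₂ r₃]) → R = UVᵀ:
  R  [+0.93803 +0.31555 -0.14328]
  R  [-0.34439 +0.89492 -0.28376]
  R  [+0.03868 +0.31552 +0.94813]
t = (+0.20690, +0.16497, +0.96028) m
tr R = 2.781075; θ = arccos((tr R − 1)/2) = 0.472271 rad = 27.059°
axis k = ((R−Rᵀ)₃₂, (R−Rᵀ)₁₃, (R−Rᵀ)₂₁) / (2 sinθ) = (+0.658674, -0.200000, -0.725361)
rvec = θ·k = (+0.311072, -0.094454, -0.342567)

rvec=(0.3111, -0.0945, -0.3426) tvec=(0.2069, 0.1650, 0.9603)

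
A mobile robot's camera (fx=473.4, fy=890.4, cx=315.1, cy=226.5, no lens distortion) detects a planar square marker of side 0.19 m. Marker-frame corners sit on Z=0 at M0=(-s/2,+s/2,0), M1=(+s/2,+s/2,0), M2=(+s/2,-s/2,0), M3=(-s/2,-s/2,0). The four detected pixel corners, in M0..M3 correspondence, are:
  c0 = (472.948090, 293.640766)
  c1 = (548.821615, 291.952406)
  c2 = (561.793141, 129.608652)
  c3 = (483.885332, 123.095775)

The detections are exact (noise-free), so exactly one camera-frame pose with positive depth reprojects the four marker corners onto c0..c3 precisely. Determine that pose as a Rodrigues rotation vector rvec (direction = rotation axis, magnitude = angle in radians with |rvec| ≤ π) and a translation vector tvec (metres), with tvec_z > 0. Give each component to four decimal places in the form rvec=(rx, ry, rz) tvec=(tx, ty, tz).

Intrinsics K: fx=473.4, fy=890.4, cx=315.1, cy=226.5
Marker side s = 0.19 m; corners in marker frame (Z=0):
  M0 = (-0.0950, +0.0950, 0)
  M1 = (+0.0950, +0.0950, 0)
  M2 = (+0.0950, -0.0950, 0)
  M3 = (-0.0950, -0.0950, 0)
Detected image corners:
  c0 = (472.948090, 293.640766) px
  c1 = (548.821615, 291.952406) px
  c2 = (561.793141, 129.608652) px
  c3 = (483.885332, 123.095775) px
Planar DLT: solve 8×8 A·h = b for H (H[2,2]=1):
  H  [+537.29357 +29.55359 +517.69799]
  H  [+66.13400 +913.04437 +211.02029]
  H  [+0.25674 +0.17916 +1.00000]
B = K⁻¹H; ‖b₁‖=0.997721, ‖b₂‖=0.997721; λ = 2/(‖b₁‖+‖b₂‖) = 1.002285, sign → tz>0 ⇒ λ=+1.002285
r₁ = λ·B[:,0] = (+0.96628,+0.00899,+0.25732); r₂ = λ·B[:,1] = (-0.05695,+0.98209,+0.17957)
r₃ = r₁×r₂ = (-0.25110,-0.18817,+0.94949); SVD([r₁ r₂ r₃]) → R = UVᵀ:
  R  [+0.96628 -0.05695 -0.25110]
  R  [+0.00899 +0.98209 -0.18817]
  R  [+0.25732 +0.17957 +0.94949]
t = (+0.42894, -0.01742, +1.00228) m
tr R = 2.897873; θ = arccos((tr R − 1)/2) = 0.320949 rad = 18.389°
axis k = ((R−Rᵀ)₃₂, (R−Rᵀ)₁₃, (R−Rᵀ)₂₁) / (2 sinθ) = (+0.582855, -0.805827, +0.104512)
rvec = θ·k = (+0.187067, -0.258629, +0.033543)

rvec=(0.1871, -0.2586, 0.0335) tvec=(0.4289, -0.0174, 1.0023)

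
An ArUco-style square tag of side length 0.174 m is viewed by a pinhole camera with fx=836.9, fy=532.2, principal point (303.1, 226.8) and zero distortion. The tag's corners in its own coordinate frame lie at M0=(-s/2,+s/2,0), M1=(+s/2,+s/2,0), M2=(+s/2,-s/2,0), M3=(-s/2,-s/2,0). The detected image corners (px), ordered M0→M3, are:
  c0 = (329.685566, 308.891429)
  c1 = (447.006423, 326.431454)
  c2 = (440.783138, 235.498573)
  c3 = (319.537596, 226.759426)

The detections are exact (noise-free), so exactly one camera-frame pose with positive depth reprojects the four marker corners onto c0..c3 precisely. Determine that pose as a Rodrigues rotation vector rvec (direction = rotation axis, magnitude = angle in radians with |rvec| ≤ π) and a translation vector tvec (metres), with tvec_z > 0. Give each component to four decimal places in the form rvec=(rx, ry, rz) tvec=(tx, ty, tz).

rvec=(0.2567, 0.6916, 0.0045) tvec=(0.0948, 0.0919, 1.0167)

Intrinsics K: fx=836.9, fy=532.2, cx=303.1, cy=226.8
Marker side s = 0.174 m; corners in marker frame (Z=0):
  M0 = (-0.0870, +0.0870, 0)
  M1 = (+0.0870, +0.0870, 0)
  M2 = (+0.0870, -0.0870, 0)
  M3 = (-0.0870, -0.0870, 0)
Detected image corners:
  c0 = (329.685566, 308.891429) px
  c1 = (447.006423, 326.431454) px
  c2 = (440.783138, 235.498573) px
  c3 = (319.537596, 226.759426) px
Planar DLT: solve 8×8 A·h = b for H (H[2,2]=1):
  H  [+447.19122 +136.65201 +381.12020]
  H  [-94.01500 +559.50445 +274.91287]
  H  [-0.61969 +0.23162 +1.00000]
B = K⁻¹H; ‖b₁‖=0.983563, ‖b₂‖=0.983563; λ = 2/(‖b₁‖+‖b₂‖) = 1.016711, sign → tz>0 ⇒ λ=+1.016711
r₁ = λ·B[:,0] = (+0.77146,+0.08889,-0.63004); r₂ = λ·B[:,1] = (+0.08073,+0.96852,+0.23549)
r₃ = r₁×r₂ = (+0.63114,-0.23253,+0.73999); SVD([r₁ r₂ r₃]) → R = UVᵀ:
  R  [+0.77146 +0.08073 +0.63114]
  R  [+0.08889 +0.96852 -0.23253]
  R  [-0.63004 +0.23549 +0.73999]
t = (+0.09478, +0.09191, +1.01671) m
tr R = 2.479967; θ = arccos((tr R − 1)/2) = 0.737751 rad = 42.270°
axis k = ((R−Rᵀ)₃₂, (R−Rᵀ)₁₃, (R−Rᵀ)₂₁) / (2 sinθ) = (+0.347905, +0.937510, +0.006070)
rvec = θ·k = (+0.256667, +0.691649, +0.004478)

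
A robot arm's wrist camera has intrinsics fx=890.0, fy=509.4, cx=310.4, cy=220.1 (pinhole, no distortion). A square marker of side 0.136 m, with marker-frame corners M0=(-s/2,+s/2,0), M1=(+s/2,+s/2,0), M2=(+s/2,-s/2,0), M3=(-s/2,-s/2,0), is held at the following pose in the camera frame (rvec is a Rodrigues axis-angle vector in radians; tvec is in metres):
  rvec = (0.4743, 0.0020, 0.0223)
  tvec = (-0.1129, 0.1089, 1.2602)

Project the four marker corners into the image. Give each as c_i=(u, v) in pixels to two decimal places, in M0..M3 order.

c0=(184.72, 286.34) c1=(278.46, 287.50) c2=(278.92, 240.78) c3=(180.44, 239.55)

Intrinsics K: fx=890.0, fy=509.4, cx=310.4, cy=220.1
Marker side s = 0.136 m; corners in marker frame (Z=0):
  M0 = (-0.0680, +0.0680, 0)
  M1 = (+0.0680, +0.0680, 0)
  M2 = (+0.0680, -0.0680, 0)
  M3 = (-0.0680, -0.0680, 0)
rvec = (0.4743, 0.0020, 0.0223), |rvec| = θ = 0.47483 rad = 27.206°
Rodrigues: sinθ=0.45719, 1−cosθ=0.11063; R = I + sinθ·[k]× + (1−cosθ)·[k]×²:
    [+0.99975 -0.02101 +0.00712]
    [+0.02194 +0.88937 -0.45666]
    [+0.00326 +0.45670 +0.88962]
t = (-0.1129, 0.1089, 1.2602) m
M0: Pc = R·M0+t = (-0.18231, +0.16789, +1.29103); u = 890.0·(-0.18231)/1.29103 + 310.4 = 184.7198, v = 509.4·(+0.16789)/1.29103 + 220.1 = 286.3422
M1: Pc = R·M1+t = (-0.04635, +0.17087, +1.29148); u = 890.0·(-0.04635)/1.29148 + 310.4 = 278.4620, v = 509.4·(+0.17087)/1.29148 + 220.1 = 287.4962
M2: Pc = R·M2+t = (-0.04349, +0.04991, +1.22937); u = 890.0·(-0.04349)/1.22937 + 310.4 = 278.9166, v = 509.4·(+0.04991)/1.22937 + 220.1 = 240.7825
M3: Pc = R·M3+t = (-0.17945, +0.04693, +1.22892); u = 890.0·(-0.17945)/1.22892 + 310.4 = 180.4367, v = 509.4·(+0.04693)/1.22892 + 220.1 = 239.5533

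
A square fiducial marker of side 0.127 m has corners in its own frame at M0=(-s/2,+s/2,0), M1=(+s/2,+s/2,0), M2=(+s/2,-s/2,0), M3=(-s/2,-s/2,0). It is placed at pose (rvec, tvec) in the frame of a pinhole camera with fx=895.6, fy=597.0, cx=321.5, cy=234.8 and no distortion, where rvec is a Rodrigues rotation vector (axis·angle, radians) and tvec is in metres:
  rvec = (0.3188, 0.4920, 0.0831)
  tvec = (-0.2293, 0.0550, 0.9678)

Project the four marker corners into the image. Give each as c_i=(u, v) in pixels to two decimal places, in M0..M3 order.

c0=(70.23, 296.65) c1=(159.45, 312.55) c2=(152.54, 237.83) c3=(60.01, 225.65)

Intrinsics K: fx=895.6, fy=597.0, cx=321.5, cy=234.8
Marker side s = 0.127 m; corners in marker frame (Z=0):
  M0 = (-0.0635, +0.0635, 0)
  M1 = (+0.0635, +0.0635, 0)
  M2 = (+0.0635, -0.0635, 0)
  M3 = (-0.0635, -0.0635, 0)
rvec = (0.3188, 0.4920, 0.0831), |rvec| = θ = 0.59212 rad = 33.926°
Rodrigues: sinθ=0.55812, 1−cosθ=0.17024; R = I + sinθ·[k]× + (1−cosθ)·[k]×²:
    [+0.87911 -0.00217 +0.47661]
    [+0.15449 +0.94730 -0.28064]
    [-0.45089 +0.32035 +0.83311]
t = (-0.2293, 0.0550, 0.9678) m
M0: Pc = R·M0+t = (-0.28526, +0.10534, +1.01677); u = 895.6·(-0.28526)/1.01677 + 321.5 = 70.2346, v = 597.0·(+0.10534)/1.01677 + 234.8 = 296.6525
M1: Pc = R·M1+t = (-0.17361, +0.12496, +0.95951); u = 895.6·(-0.17361)/0.95951 + 321.5 = 159.4498, v = 597.0·(+0.12496)/0.95951 + 234.8 = 312.5513
M2: Pc = R·M2+t = (-0.17334, +0.00466, +0.91883); u = 895.6·(-0.17334)/0.91883 + 321.5 = 152.5429, v = 597.0·(+0.00466)/0.91883 + 234.8 = 237.8256
M3: Pc = R·M3+t = (-0.28499, -0.01496, +0.97609); u = 895.6·(-0.28499)/0.97609 + 321.5 = 60.0144, v = 597.0·(-0.01496)/0.97609 + 234.8 = 225.6480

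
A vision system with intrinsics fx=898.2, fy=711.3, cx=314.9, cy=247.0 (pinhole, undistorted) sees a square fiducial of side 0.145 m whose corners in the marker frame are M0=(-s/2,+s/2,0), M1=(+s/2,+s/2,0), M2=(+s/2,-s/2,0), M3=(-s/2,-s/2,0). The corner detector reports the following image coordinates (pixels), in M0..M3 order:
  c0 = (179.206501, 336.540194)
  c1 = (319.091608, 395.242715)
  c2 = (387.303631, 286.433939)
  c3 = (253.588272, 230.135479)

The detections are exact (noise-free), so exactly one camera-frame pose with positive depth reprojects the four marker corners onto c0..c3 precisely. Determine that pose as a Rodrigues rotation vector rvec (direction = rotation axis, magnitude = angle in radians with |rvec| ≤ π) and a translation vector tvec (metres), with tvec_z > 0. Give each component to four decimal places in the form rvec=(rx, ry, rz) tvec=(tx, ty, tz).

Intrinsics K: fx=898.2, fy=711.3, cx=314.9, cy=247.0
Marker side s = 0.145 m; corners in marker frame (Z=0):
  M0 = (-0.0725, +0.0725, 0)
  M1 = (+0.0725, +0.0725, 0)
  M2 = (+0.0725, -0.0725, 0)
  M3 = (-0.0725, -0.0725, 0)
Detected image corners:
  c0 = (179.206501, 336.540194) px
  c1 = (319.091608, 395.242715) px
  c2 = (387.303631, 286.433939) px
  c3 = (253.588272, 230.135479) px
Planar DLT: solve 8×8 A·h = b for H (H[2,2]=1):
  H  [+945.67942 -578.86273 +285.63565]
  H  [+399.33169 +646.59310 +310.91386]
  H  [+0.00949 -0.30609 +1.00000]
B = K⁻¹H; ‖b₁‖=1.188742, ‖b₂‖=1.188742; λ = 2/(‖b₁‖+‖b₂‖) = 0.841225, sign → tz>0 ⇒ λ=+0.841225
r₁ = λ·B[:,0] = (+0.88290,+0.46950,+0.00798); r₂ = λ·B[:,1] = (-0.45187,+0.85411,-0.25749)
r₃ = r₁×r₂ = (-0.12771,+0.22373,+0.96625); SVD([r₁ r₂ r₃]) → R = UVᵀ:
  R  [+0.88290 -0.45187 -0.12771]
  R  [+0.46950 +0.85411 +0.22373]
  R  [+0.00798 -0.25749 +0.96625]
t = (-0.02741, +0.07559, +0.84123) m
tr R = 2.703256; θ = arccos((tr R − 1)/2) = 0.551712 rad = 31.611°
axis k = ((R−Rᵀ)₃₂, (R−Rᵀ)₁₃, (R−Rᵀ)₂₁) / (2 sinθ) = (-0.459058, -0.129439, +0.878926)
rvec = θ·k = (-0.253268, -0.071413, +0.484914)

rvec=(-0.2533, -0.0714, 0.4849) tvec=(-0.0274, 0.0756, 0.8412)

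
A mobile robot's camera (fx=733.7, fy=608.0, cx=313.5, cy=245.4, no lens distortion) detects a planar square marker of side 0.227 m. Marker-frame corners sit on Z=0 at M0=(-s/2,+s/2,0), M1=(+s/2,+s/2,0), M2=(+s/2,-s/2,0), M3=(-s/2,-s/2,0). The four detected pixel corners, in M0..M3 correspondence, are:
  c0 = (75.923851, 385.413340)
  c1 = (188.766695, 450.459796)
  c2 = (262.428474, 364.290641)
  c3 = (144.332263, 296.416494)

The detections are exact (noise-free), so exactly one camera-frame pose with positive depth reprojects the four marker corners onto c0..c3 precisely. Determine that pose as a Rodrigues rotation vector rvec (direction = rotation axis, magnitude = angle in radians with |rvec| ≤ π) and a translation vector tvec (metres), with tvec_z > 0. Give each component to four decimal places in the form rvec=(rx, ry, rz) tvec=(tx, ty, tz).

Intrinsics K: fx=733.7, fy=608.0, cx=313.5, cy=245.4
Marker side s = 0.227 m; corners in marker frame (Z=0):
  M0 = (-0.1135, +0.1135, 0)
  M1 = (+0.1135, +0.1135, 0)
  M2 = (+0.1135, -0.1135, 0)
  M3 = (-0.1135, -0.1135, 0)
Detected image corners:
  c0 = (75.923851, 385.413340) px
  c1 = (188.766695, 450.459796) px
  c2 = (262.428474, 364.290641) px
  c3 = (144.332263, 296.416494) px
Planar DLT: solve 8×8 A·h = b for H (H[2,2]=1):
  H  [+507.29052 -279.97172 +167.02750]
  H  [+290.12369 +459.27299 +375.09534]
  H  [-0.00672 +0.19629 +1.00000]
B = K⁻¹H; ‖b₁‖=0.844021, ‖b₂‖=0.844021; λ = 2/(‖b₁‖+‖b₂‖) = 1.184805, sign → tz>0 ⇒ λ=+1.184805
r₁ = λ·B[:,0] = (+0.82259,+0.56858,-0.00796); r₂ = λ·B[:,1] = (-0.55148,+0.80112,+0.23256)
r₃ = r₁×r₂ = (+0.13861,-0.18691,+0.97255); SVD([r₁ r₂ r₃]) → R = UVᵀ:
  R  [+0.82259 -0.55148 +0.13861]
  R  [+0.56858 +0.80112 -0.18691]
  R  [-0.00796 +0.23256 +0.97255]
t = (-0.23653, +0.25274, +1.18480) m
tr R = 2.596257; θ = arccos((tr R − 1)/2) = 0.646614 rad = 37.048°
axis k = ((R−Rᵀ)₃₂, (R−Rᵀ)₁₃, (R−Rᵀ)₂₁) / (2 sinθ) = (+0.348120, +0.121637, +0.929525)
rvec = θ·k = (+0.225099, +0.078652, +0.601044)

rvec=(0.2251, 0.0787, 0.6010) tvec=(-0.2365, 0.2527, 1.1848)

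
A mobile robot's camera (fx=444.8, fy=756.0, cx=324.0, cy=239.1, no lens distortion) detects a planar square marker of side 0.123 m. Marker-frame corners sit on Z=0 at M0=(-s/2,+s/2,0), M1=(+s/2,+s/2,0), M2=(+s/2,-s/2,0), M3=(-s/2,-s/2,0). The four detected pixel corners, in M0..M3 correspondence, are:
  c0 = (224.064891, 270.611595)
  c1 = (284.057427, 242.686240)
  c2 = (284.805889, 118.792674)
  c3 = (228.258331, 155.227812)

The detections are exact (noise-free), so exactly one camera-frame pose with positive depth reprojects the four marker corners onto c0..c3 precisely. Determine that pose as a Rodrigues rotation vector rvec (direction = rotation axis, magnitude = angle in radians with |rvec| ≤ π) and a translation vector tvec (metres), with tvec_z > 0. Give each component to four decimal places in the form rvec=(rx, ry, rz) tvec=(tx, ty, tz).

Intrinsics K: fx=444.8, fy=756.0, cx=324.0, cy=239.1
Marker side s = 0.123 m; corners in marker frame (Z=0):
  M0 = (-0.0615, +0.0615, 0)
  M1 = (+0.0615, +0.0615, 0)
  M2 = (+0.0615, -0.0615, 0)
  M3 = (-0.0615, -0.0615, 0)
Detected image corners:
  c0 = (224.064891, 270.611595) px
  c1 = (284.057427, 242.686240) px
  c2 = (284.805889, 118.792674) px
  c3 = (228.258331, 155.227812) px
Planar DLT: solve 8×8 A·h = b for H (H[2,2]=1):
  H  [+290.57533 -151.16424 +254.05300]
  H  [-403.59302 +870.56785 +195.65789]
  H  [-0.71574 -0.51101 +1.00000]
B = K⁻¹H; ‖b₁‖=1.409458, ‖b₂‖=1.409458; λ = 2/(‖b₁‖+‖b₂‖) = 0.709493, sign → tz>0 ⇒ λ=+0.709493
r₁ = λ·B[:,0] = (+0.83339,-0.21816,-0.50781); r₂ = λ·B[:,1] = (+0.02297,+0.93168,-0.36256)
r₃ = r₁×r₂ = (+0.55221,+0.29048,+0.78146); SVD([r₁ r₂ r₃]) → R = UVᵀ:
  R  [+0.83339 +0.02297 +0.55221]
  R  [-0.21816 +0.93168 +0.29048]
  R  [-0.50781 -0.36256 +0.78146]
t = (-0.11157, -0.04077, +0.70949) m
tr R = 2.546529; θ = arccos((tr R − 1)/2) = 0.686823 rad = 39.352°
axis k = ((R−Rᵀ)₃₂, (R−Rᵀ)₁₃, (R−Rᵀ)₂₁) / (2 sinθ) = (-0.514949, +0.835867, -0.190143)
rvec = θ·k = (-0.353679, +0.574093, -0.130595)

rvec=(-0.3537, 0.5741, -0.1306) tvec=(-0.1116, -0.0408, 0.7095)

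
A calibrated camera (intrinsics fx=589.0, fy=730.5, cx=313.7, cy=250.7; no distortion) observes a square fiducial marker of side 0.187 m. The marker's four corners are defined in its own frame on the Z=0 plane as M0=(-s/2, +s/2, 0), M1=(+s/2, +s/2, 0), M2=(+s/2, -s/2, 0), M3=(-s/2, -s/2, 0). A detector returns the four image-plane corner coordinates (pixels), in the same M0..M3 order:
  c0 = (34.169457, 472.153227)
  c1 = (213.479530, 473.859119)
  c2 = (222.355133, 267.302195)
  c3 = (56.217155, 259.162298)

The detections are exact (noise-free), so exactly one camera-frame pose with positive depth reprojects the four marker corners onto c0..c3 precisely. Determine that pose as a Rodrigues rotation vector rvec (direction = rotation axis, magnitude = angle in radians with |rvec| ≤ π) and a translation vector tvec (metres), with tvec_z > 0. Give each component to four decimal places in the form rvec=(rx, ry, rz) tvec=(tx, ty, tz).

Intrinsics K: fx=589.0, fy=730.5, cx=313.7, cy=250.7
Marker side s = 0.187 m; corners in marker frame (Z=0):
  M0 = (-0.0935, +0.0935, 0)
  M1 = (+0.0935, +0.0935, 0)
  M2 = (+0.0935, -0.0935, 0)
  M3 = (-0.0935, -0.0935, 0)
Detected image corners:
  c0 = (34.169457, 472.153227) px
  c1 = (213.479530, 473.859119) px
  c2 = (222.355133, 267.302195) px
  c3 = (56.217155, 259.162298) px
Planar DLT: solve 8×8 A·h = b for H (H[2,2]=1):
  H  [+945.15446 -133.72215 +133.23764]
  H  [+90.72348 +977.09165 +364.31176]
  H  [+0.17322 -0.39231 +1.00000]
B = K⁻¹H; ‖b₁‖=1.523682, ‖b₂‖=1.523682; λ = 2/(‖b₁‖+‖b₂‖) = 0.656305, sign → tz>0 ⇒ λ=+0.656305
r₁ = λ·B[:,0] = (+0.99261,+0.04249,+0.11369); r₂ = λ·B[:,1] = (-0.01187,+0.96621,-0.25747)
r₃ = r₁×r₂ = (-0.12079,+0.25422,+0.95957); SVD([r₁ r₂ r₃]) → R = UVᵀ:
  R  [+0.99261 -0.01187 -0.12079]
  R  [+0.04249 +0.96621 +0.25422]
  R  [+0.11369 -0.25747 +0.95957]
t = (-0.20108, +0.10207, +0.65630) m
tr R = 2.918395; θ = arccos((tr R − 1)/2) = 0.286647 rad = 16.424°
axis k = ((R−Rᵀ)₃₂, (R−Rᵀ)₁₃, (R−Rᵀ)₂₁) / (2 sinθ) = (-0.904888, -0.414650, +0.096142)
rvec = θ·k = (-0.259383, -0.118858, +0.027559)

rvec=(-0.2594, -0.1189, 0.0276) tvec=(-0.2011, 0.1021, 0.6563)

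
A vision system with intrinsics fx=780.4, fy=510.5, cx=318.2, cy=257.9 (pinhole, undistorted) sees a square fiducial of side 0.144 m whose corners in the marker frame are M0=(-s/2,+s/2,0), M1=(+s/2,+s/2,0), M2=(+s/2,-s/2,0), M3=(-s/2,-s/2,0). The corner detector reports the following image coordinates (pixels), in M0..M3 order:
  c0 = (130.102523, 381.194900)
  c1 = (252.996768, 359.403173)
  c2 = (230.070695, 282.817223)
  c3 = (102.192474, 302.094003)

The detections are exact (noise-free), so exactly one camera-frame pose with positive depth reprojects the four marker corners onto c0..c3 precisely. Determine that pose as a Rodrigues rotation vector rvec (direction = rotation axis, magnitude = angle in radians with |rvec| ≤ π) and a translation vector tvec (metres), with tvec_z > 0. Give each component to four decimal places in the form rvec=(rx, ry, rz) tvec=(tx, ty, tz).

rvec=(0.1721, -0.2730, -0.1933) tvec=(-0.1567, 0.1284, 0.8870)

Intrinsics K: fx=780.4, fy=510.5, cx=318.2, cy=257.9
Marker side s = 0.144 m; corners in marker frame (Z=0):
  M0 = (-0.0720, +0.0720, 0)
  M1 = (+0.0720, +0.0720, 0)
  M2 = (+0.0720, -0.0720, 0)
  M3 = (-0.0720, -0.0720, 0)
Detected image corners:
  c0 = (130.102523, 381.194900) px
  c1 = (252.996768, 359.403173) px
  c2 = (230.070695, 282.817223) px
  c3 = (102.192474, 302.094003) px
Planar DLT: solve 8×8 A·h = b for H (H[2,2]=1):
  H  [+920.91414 +215.30209 +180.31420]
  H  [-49.25844 +612.92388 +331.78209]
  H  [+0.28209 +0.21885 +1.00000]
B = K⁻¹H; ‖b₁‖=1.127384, ‖b₂‖=1.127384; λ = 2/(‖b₁‖+‖b₂‖) = 0.887009, sign → tz>0 ⇒ λ=+0.887009
r₁ = λ·B[:,0] = (+0.94470,-0.21199,+0.25022); r₂ = λ·B[:,1] = (+0.16556,+0.96691,+0.19412)
r₃ = r₁×r₂ = (-0.28309,-0.14196,+0.94853); SVD([r₁ r₂ r₃]) → R = UVᵀ:
  R  [+0.94470 +0.16556 -0.28309]
  R  [-0.21200 +0.96691 -0.14196]
  R  [+0.25022 +0.19412 +0.94853]
t = (-0.15672, +0.12837, +0.88701) m
tr R = 2.860131; θ = arccos((tr R − 1)/2) = 0.376206 rad = 21.555°
axis k = ((R−Rᵀ)₃₂, (R−Rᵀ)₁₃, (R−Rᵀ)₂₁) / (2 sinθ) = (+0.457385, -0.725793, -0.513832)
rvec = θ·k = (+0.172071, -0.273048, -0.193307)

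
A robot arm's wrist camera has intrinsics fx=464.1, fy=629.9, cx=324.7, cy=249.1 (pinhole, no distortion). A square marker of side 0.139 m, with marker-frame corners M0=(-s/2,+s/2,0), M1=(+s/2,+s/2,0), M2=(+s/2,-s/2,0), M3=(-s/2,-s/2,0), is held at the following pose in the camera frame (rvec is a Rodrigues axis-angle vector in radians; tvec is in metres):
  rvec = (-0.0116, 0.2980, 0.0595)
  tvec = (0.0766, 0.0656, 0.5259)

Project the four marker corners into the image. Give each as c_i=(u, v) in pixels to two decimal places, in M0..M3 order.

c0=(329.88, 400.22) c1=(452.11, 422.28) c2=(459.71, 249.32) c3=(336.99, 240.20)

Intrinsics K: fx=464.1, fy=629.9, cx=324.7, cy=249.1
Marker side s = 0.139 m; corners in marker frame (Z=0):
  M0 = (-0.0695, +0.0695, 0)
  M1 = (+0.0695, +0.0695, 0)
  M2 = (+0.0695, -0.0695, 0)
  M3 = (-0.0695, -0.0695, 0)
rvec = (-0.0116, 0.2980, 0.0595), |rvec| = θ = 0.30410 rad = 17.424°
Rodrigues: sinθ=0.29944, 1−cosθ=0.04588; R = I + sinθ·[k]× + (1−cosθ)·[k]×²:
    [+0.95418 -0.06030 +0.29309]
    [+0.05687 +0.99818 +0.02022]
    [-0.29377 -0.00262 +0.95587]
t = (0.0766, 0.0656, 0.5259) m
M0: Pc = R·M0+t = (+0.00609, +0.13102, +0.54613); u = 464.1·(+0.00609)/0.54613 + 324.7 = 329.8780, v = 629.9·(+0.13102)/0.54613 + 249.1 = 400.2164
M1: Pc = R·M1+t = (+0.13872, +0.13893, +0.50530); u = 464.1·(+0.13872)/0.50530 + 324.7 = 452.1135, v = 629.9·(+0.13893)/0.50530 + 249.1 = 422.2829
M2: Pc = R·M2+t = (+0.14711, +0.00018, +0.50567); u = 464.1·(+0.14711)/0.50567 + 324.7 = 459.7146, v = 629.9·(+0.00018)/0.50567 + 249.1 = 249.3234
M3: Pc = R·M3+t = (+0.01448, -0.00773, +0.54650); u = 464.1·(+0.01448)/0.54650 + 324.7 = 336.9928, v = 629.9·(-0.00773)/0.54650 + 249.1 = 240.1951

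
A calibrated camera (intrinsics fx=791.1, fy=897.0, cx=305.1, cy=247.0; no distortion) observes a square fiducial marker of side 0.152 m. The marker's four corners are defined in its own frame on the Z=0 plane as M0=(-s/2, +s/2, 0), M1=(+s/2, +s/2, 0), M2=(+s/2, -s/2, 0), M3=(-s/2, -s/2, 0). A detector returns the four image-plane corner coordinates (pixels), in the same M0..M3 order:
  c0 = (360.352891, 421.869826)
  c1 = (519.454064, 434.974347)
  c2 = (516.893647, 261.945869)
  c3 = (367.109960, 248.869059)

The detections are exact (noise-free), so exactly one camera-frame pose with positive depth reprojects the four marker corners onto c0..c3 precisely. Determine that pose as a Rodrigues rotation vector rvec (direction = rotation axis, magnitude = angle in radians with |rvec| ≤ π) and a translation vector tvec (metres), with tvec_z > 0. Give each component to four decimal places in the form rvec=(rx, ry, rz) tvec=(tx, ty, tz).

rvec=(-0.3109, -0.0342, 0.0726) tvec=(0.1331, 0.0796, 0.7738)

Intrinsics K: fx=791.1, fy=897.0, cx=305.1, cy=247.0
Marker side s = 0.152 m; corners in marker frame (Z=0):
  M0 = (-0.0760, +0.0760, 0)
  M1 = (+0.0760, +0.0760, 0)
  M2 = (+0.0760, -0.0760, 0)
  M3 = (-0.0760, -0.0760, 0)
Detected image corners:
  c0 = (360.352891, 421.869826) px
  c1 = (519.454064, 434.974347) px
  c2 = (516.893647, 261.945869) px
  c3 = (367.109960, 248.869059) px
Planar DLT: solve 8×8 A·h = b for H (H[2,2]=1):
  H  [+1027.90941 -188.58102 +441.15414]
  H  [+96.01758 +1002.68047 +339.32227]
  H  [+0.02895 -0.39651 +1.00000]
B = K⁻¹H; ‖b₁‖=1.292306, ‖b₂‖=1.292306; λ = 2/(‖b₁‖+‖b₂‖) = 0.773810, sign → tz>0 ⇒ λ=+0.773810
r₁ = λ·B[:,0] = (+0.99681,+0.07666,+0.02240); r₂ = λ·B[:,1] = (-0.06613,+0.94947,-0.30683)
r₃ = r₁×r₂ = (-0.04479,+0.30436,+0.95150); SVD([r₁ r₂ r₃]) → R = UVᵀ:
  R  [+0.99681 -0.06613 -0.04479]
  R  [+0.07666 +0.94947 +0.30436]
  R  [+0.02240 -0.30683 +0.95150]
t = (+0.13308, +0.07964, +0.77381) m
tr R = 2.897773; θ = arccos((tr R − 1)/2) = 0.321108 rad = 18.398°
axis k = ((R−Rᵀ)₃₂, (R−Rᵀ)₁₃, (R−Rᵀ)₂₁) / (2 sinθ) = (-0.968246, -0.106442, +0.226208)
rvec = θ·k = (-0.310911, -0.034179, +0.072637)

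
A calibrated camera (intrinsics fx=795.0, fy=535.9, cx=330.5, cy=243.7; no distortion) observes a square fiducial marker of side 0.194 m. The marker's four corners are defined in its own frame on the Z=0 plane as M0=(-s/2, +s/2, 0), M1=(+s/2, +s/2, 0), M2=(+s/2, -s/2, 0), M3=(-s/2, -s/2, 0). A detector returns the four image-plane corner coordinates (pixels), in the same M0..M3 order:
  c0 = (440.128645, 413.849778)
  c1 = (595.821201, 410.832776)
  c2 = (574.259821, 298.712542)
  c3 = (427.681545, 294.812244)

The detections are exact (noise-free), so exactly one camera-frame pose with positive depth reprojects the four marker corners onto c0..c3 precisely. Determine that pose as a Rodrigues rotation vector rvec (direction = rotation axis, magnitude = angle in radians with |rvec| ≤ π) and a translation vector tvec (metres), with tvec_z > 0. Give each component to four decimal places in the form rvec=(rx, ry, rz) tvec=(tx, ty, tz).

rvec=(-0.3233, -0.2948, 0.0170) tvec=(0.2077, 0.1855, 0.9127)

Intrinsics K: fx=795.0, fy=535.9, cx=330.5, cy=243.7
Marker side s = 0.194 m; corners in marker frame (Z=0):
  M0 = (-0.0970, +0.0970, 0)
  M1 = (+0.0970, +0.0970, 0)
  M2 = (+0.0970, -0.0970, 0)
  M3 = (-0.0970, -0.0970, 0)
Detected image corners:
  c0 = (440.128645, 413.849778) px
  c1 = (595.821201, 410.832776) px
  c2 = (574.259821, 298.712542) px
  c3 = (427.681545, 294.812244) px
Planar DLT: solve 8×8 A·h = b for H (H[2,2]=1):
  H  [+936.10664 -87.77346 +511.45871]
  H  [+112.72230 +472.65934 +352.62056]
  H  [+0.30982 -0.34571 +1.00000]
B = K⁻¹H; ‖b₁‖=1.095705, ‖b₂‖=1.095705; λ = 2/(‖b₁‖+‖b₂‖) = 0.912655, sign → tz>0 ⇒ λ=+0.912655
r₁ = λ·B[:,0] = (+0.95709,+0.06338,+0.28276); r₂ = λ·B[:,1] = (+0.03040,+0.94843,-0.31551)
r₃ = r₁×r₂ = (-0.28818,+0.31057,+0.90581); SVD([r₁ r₂ r₃]) → R = UVᵀ:
  R  [+0.95709 +0.03040 -0.28818]
  R  [+0.06338 +0.94843 +0.31057]
  R  [+0.28276 -0.31551 +0.90581]
t = (+0.20774, +0.18550, +0.91265) m
tr R = 2.811341; θ = arccos((tr R − 1)/2) = 0.437838 rad = 25.086°
axis k = ((R−Rᵀ)₃₂, (R−Rᵀ)₁₃, (R−Rᵀ)₂₁) / (2 sinθ) = (-0.738342, -0.673304, +0.038895)
rvec = θ·k = (-0.323274, -0.294798, +0.017030)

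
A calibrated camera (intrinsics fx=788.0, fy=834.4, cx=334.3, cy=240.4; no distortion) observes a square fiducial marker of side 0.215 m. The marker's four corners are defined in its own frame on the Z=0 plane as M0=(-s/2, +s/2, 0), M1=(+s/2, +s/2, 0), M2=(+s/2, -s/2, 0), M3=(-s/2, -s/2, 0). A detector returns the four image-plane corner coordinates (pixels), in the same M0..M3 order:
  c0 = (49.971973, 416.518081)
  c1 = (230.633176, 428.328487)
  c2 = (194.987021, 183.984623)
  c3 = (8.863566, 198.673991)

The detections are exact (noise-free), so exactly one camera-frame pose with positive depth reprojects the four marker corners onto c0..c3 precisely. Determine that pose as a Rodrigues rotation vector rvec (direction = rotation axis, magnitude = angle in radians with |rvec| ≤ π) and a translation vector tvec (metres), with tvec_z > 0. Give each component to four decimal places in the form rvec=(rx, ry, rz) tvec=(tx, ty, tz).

Intrinsics K: fx=788.0, fy=834.4, cx=334.3, cy=240.4
Marker side s = 0.215 m; corners in marker frame (Z=0):
  M0 = (-0.1075, +0.1075, 0)
  M1 = (+0.1075, +0.1075, 0)
  M2 = (+0.1075, -0.1075, 0)
  M3 = (-0.1075, -0.1075, 0)
Detected image corners:
  c0 = (49.971973, 416.518081) px
  c1 = (230.633176, 428.328487) px
  c2 = (194.987021, 183.984623) px
  c3 = (8.863566, 198.673991) px
Planar DLT: solve 8×8 A·h = b for H (H[2,2]=1):
  H  [+788.23837 +209.48166 +116.38715]
  H  [-168.23622 +1147.99589 +310.02051]
  H  [-0.53180 +0.24982 +1.00000]
B = K⁻¹H; ‖b₁‖=1.337165, ‖b₂‖=1.337165; λ = 2/(‖b₁‖+‖b₂‖) = 0.747851, sign → tz>0 ⇒ λ=+0.747851
r₁ = λ·B[:,0] = (+0.91680,-0.03620,-0.39771); r₂ = λ·B[:,1] = (+0.11955,+0.97509,+0.18683)
r₃ = r₁×r₂ = (+0.38104,-0.21883,+0.89829); SVD([r₁ r₂ r₃]) → R = UVᵀ:
  R  [+0.91680 +0.11955 +0.38104]
  R  [-0.03620 +0.97509 -0.21883]
  R  [-0.39771 +0.18683 +0.89829]
t = (-0.20681, +0.06240, +0.74785) m
tr R = 2.790181; θ = arccos((tr R − 1)/2) = 0.462162 rad = 26.480°
axis k = ((R−Rᵀ)₃₂, (R−Rᵀ)₁₃, (R−Rᵀ)₂₁) / (2 sinθ) = (+0.454888, +0.873254, -0.174655)
rvec = θ·k = (+0.210232, +0.403585, -0.080719)

rvec=(0.2102, 0.4036, -0.0807) tvec=(-0.2068, 0.0624, 0.7479)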